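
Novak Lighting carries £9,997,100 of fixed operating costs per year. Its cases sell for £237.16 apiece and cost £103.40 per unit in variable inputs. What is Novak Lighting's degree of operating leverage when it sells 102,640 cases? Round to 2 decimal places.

At 102,640 units, contribution = 102,640 × £133.76 = £13,729,126.40.
Subtracting fixed costs: EBIT = £13,729,126.40 − £9,997,100 = £3,732,026.40.
So DOL = total CM / EBIT = £13,729,126.40 / £3,732,026.40 = 3.6787.

3.68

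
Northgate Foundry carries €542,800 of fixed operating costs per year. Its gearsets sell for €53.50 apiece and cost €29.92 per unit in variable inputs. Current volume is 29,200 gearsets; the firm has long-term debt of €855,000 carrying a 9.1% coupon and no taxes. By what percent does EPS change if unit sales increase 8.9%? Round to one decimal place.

Total contribution margin = 29,200 × €23.58 = €688,536.00.
Operating income = contribution − fixed costs = €688,536.00 − €542,800 = €145,736.00.
Interest = €77,805.00, so EBIT − I = €67,931.00.
Degree of combined leverage = contribution ÷ (EBIT − I) = €688,536.00 ÷ €67,931.00 = 10.1358.
%ΔEPS = DCL × %ΔSales = 10.1358 × +8.9% = +90.2%.

+90.2%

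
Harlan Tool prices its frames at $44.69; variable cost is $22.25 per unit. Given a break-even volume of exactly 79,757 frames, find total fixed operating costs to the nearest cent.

Contribution margin per unit = $44.69 − $22.25 = $22.44.
Fixed costs = break-even units × CM = 79,757 × $22.44 = $1,789,747.08.

$1,789,747.08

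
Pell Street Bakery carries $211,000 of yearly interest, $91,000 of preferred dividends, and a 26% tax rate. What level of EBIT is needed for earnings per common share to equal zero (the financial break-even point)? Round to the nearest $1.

Grossing the preferred dividend up to pre-tax terms: $91,000 / (1 − 0.26) = $122,972.97.
EPS = 0 when EBIT covers interest plus the pre-tax preferred burden: $211,000 + $122,972.97 = $333,972.97.

$333,973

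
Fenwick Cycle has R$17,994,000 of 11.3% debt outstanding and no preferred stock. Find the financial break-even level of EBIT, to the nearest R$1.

R$2,033,322

Annual interest = 11.3% × R$17,994,000 = R$2,033,322.00.
With no preferred dividends, EPS = 0 when EBIT exactly covers interest, so the financial break-even EBIT is R$2,033,322.00.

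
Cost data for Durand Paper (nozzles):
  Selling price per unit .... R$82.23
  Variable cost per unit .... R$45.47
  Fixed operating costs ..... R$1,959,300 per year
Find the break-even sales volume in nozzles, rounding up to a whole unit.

53,300 nozzles

Each unit contributes R$82.23 − R$45.47 = R$36.76.
Units to break even: R$1,959,300 ÷ R$36.76 = 53,299.78, rounded up to 53,300.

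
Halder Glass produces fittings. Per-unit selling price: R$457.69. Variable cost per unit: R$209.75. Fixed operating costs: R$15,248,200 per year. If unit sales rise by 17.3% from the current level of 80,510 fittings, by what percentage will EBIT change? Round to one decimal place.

+73.3%

Total contribution margin = 80,510 × R$247.94 = R$19,961,649.40.
EBIT = R$19,961,649.40 − R$15,248,200 = R$4,713,449.40.
DOL = contribution ÷ EBIT = R$19,961,649.40 ÷ R$4,713,449.40 = 4.2350.
So EBIT moves 4.2350 × (+17.3%) = +73.3%.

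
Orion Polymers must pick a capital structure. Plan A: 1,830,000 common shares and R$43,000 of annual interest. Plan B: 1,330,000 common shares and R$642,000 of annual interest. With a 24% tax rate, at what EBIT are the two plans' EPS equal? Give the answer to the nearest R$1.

R$2,235,340

At indifference, (EBIT − 43,000)(1 − t)/1,830,000 = (EBIT − 642,000)(1 − t)/1,330,000.
Cancelling (1 − t) and cross-multiplying: 1,330,000·(EBIT − 43,000) = 1,830,000·(EBIT − 642,000).
Solving, EBIT = (642,000·1,830,000 − 43,000·1,330,000) / (1,830,000 − 1,330,000) = 1,117,670,000,000 / 500,000 = 2,235,340.00.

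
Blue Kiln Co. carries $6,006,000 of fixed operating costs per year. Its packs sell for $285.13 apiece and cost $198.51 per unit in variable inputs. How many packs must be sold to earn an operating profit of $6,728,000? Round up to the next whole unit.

Unit CM = price − variable cost = $285.13 − $198.51 = $86.62.
Required volume = (fixed costs + target profit) ÷ CM = ($6,006,000 + $6,728,000) ÷ $86.62 = 147,009.93, so 147,010 packs.

147,010 packs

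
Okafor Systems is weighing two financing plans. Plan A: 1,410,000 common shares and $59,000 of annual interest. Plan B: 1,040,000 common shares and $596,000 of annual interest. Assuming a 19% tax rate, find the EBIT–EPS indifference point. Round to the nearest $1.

Set EPS_A = EPS_B: (EBIT − $59,000)(1 − 0.19) ÷ 1,410,000 = (EBIT − $596,000)(1 − 0.19) ÷ 1,040,000.
Cancelling (1 − t) and cross-multiplying: 1,040,000·(EBIT − 59,000) = 1,410,000·(EBIT − 596,000).
EBIT × (1,410,000 − 1,040,000) = 596,000 × 1,410,000 − 59,000 × 1,040,000 = 779,000,000,000, so EBIT = 779,000,000,000 ÷ 370,000 = 2,105,405.41.

$2,105,405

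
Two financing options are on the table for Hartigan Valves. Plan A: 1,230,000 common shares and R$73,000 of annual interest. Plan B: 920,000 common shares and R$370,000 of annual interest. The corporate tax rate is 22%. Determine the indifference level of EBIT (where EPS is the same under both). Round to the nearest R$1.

At indifference, (EBIT − 73,000)(1 − t)/1,230,000 = (EBIT − 370,000)(1 − t)/920,000.
Cancelling (1 − t) and cross-multiplying: 920,000·(EBIT − 73,000) = 1,230,000·(EBIT − 370,000).
EBIT × (1,230,000 − 920,000) = 370,000 × 1,230,000 − 73,000 × 920,000 = 387,940,000,000, so EBIT = 387,940,000,000 ÷ 310,000 = 1,251,419.35.

R$1,251,419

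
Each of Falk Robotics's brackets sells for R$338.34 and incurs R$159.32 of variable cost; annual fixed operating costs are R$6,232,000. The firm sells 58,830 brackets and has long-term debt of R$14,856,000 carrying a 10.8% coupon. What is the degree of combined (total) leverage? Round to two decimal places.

Contribution at this volume is 58,830 × R$179.02 = R$10,531,746.60.
Operating income = contribution − fixed costs = R$10,531,746.60 − R$6,232,000 = R$4,299,746.60. Interest = R$1,604,448.00.
DOL = R$10,531,746.60 ÷ R$4,299,746.60 = 2.4494; DFL = R$4,299,746.60 ÷ R$2,695,298.60 = 1.5953.
DCL = DOL × DFL = 2.4494 × 1.5953 = 3.9075.

3.91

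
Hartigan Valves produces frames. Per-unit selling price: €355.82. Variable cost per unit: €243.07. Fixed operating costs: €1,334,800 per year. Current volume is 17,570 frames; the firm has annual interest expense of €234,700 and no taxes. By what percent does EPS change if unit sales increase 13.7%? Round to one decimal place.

+66.0%

Contribution at this volume is 17,570 × €112.75 = €1,981,017.50.
Operating income = contribution − fixed costs = €1,981,017.50 − €1,334,800 = €646,217.50.
After interest of €234,700.00, pre-tax earnings = €411,517.50.
Degree of combined leverage = contribution ÷ (EBIT − I) = €1,981,017.50 ÷ €411,517.50 = 4.8139.
%ΔEPS = DCL × %ΔSales = 4.8139 × +13.7% = +66.0%.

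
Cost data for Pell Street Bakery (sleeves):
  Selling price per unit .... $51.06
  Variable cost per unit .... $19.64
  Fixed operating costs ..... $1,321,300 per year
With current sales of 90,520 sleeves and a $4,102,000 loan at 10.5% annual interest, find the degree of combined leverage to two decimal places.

At 90,520 units, contribution = 90,520 × $31.42 = $2,844,138.40.
Subtracting fixed costs: EBIT = $2,844,138.40 − $1,321,300 = $1,522,838.40. Interest = $430,710.00, so EBIT − I = $1,092,128.40.
Degree of total leverage = total CM / (EBIT − interest) = $2,844,138.40 / $1,092,128.40 = 2.6042.

2.60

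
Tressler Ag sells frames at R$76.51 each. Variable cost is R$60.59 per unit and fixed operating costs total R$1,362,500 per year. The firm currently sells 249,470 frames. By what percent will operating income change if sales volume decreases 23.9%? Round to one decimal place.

-36.4%

Total contribution margin = 249,470 × R$15.92 = R$3,971,562.40.
Operating income = contribution − fixed costs = R$3,971,562.40 − R$1,362,500 = R$2,609,062.40.
Degree of operating leverage = R$3,971,562.40 / R$2,609,062.40 = 1.5222.
So EBIT moves 1.5222 × (-23.9%) = -36.4%.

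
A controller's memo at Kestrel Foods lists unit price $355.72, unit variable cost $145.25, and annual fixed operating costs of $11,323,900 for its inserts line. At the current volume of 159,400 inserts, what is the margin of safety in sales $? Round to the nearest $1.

$37,562,994

Unit CM = price − variable cost = $355.72 − $145.25 = $210.47. Break-even units = $11,323,900 ÷ $210.47 = 53,802.92; break-even revenue = 53,802.92 × $355.72 = $19,138,773.73.
Current sales = 159,400 × $355.72 = $56,701,768.00.
Margin of safety = $56,701,768.00 − $19,138,773.73 = $37,562,994.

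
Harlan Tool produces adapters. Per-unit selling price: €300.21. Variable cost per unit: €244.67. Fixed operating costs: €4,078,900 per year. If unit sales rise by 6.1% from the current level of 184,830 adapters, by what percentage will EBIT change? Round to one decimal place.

+10.1%

Total contribution margin = 184,830 × €55.54 = €10,265,458.20.
Operating income = contribution − fixed costs = €10,265,458.20 − €4,078,900 = €6,186,558.20.
So DOL = total CM / EBIT = €10,265,458.20 / €6,186,558.20 = 1.6593.
So EBIT moves 1.6593 × (+6.1%) = +10.1%.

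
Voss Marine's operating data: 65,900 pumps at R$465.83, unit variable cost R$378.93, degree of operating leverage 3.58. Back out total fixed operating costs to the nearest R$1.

R$4,127,070

Contribution at this volume is 65,900 × R$86.90 = R$5,726,710.00.
Since DOL = CM ÷ EBIT, EBIT = R$5,726,710.00 ÷ 3.58 = R$1,599,639.66.
Fixed costs = CM − EBIT = R$5,726,710.00 − R$1,599,639.66 = R$4,127,070.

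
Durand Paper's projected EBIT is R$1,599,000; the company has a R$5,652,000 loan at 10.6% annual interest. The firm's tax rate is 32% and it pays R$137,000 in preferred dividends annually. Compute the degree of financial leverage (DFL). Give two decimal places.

Interest = R$599,112.00.
Pre-tax preferred-dividend burden = R$137,000 ÷ (1 − 0.32) = R$201,470.59.
DFL = EBIT ÷ [EBIT − I − D_p/(1−t)] = R$1,599,000 ÷ [R$1,599,000 − R$599,112.00 − R$201,470.59] = R$1,599,000 ÷ R$798,417.41 = 2.0027.

2.00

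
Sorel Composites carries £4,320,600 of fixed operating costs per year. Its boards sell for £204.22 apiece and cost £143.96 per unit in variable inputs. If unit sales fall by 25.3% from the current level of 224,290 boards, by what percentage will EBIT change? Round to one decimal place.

-37.2%

At 224,290 units, contribution = 224,290 × £60.26 = £13,515,715.40.
EBIT = £13,515,715.40 − £4,320,600 = £9,195,115.40.
DOL = contribution ÷ EBIT = £13,515,715.40 ÷ £9,195,115.40 = 1.4699.
Operating income changes by 1.4699 × -25.3% = -37.2%.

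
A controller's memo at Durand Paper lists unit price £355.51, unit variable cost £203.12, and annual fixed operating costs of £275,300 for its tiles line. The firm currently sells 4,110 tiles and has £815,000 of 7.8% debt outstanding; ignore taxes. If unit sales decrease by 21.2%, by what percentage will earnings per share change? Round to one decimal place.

At 4,110 units, contribution = 4,110 × £152.39 = £626,322.90.
Subtracting fixed costs: EBIT = £626,322.90 − £275,300 = £351,022.90.
Interest = £63,570.00, so EBIT − I = £287,452.90.
DCL = total CM / (EBIT − I) = £626,322.90 / £287,452.90 = 2.1789.
%ΔEPS = DCL × %ΔSales = 2.1789 × -21.2% = -46.2%.

-46.2%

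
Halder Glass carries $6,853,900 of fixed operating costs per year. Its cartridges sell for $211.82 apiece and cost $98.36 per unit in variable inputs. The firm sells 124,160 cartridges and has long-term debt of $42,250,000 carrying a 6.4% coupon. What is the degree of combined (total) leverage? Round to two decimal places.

3.11

At 124,160 units, contribution = 124,160 × $113.46 = $14,087,193.60.
EBIT = $14,087,193.60 − $6,853,900 = $7,233,293.60. Interest = $2,704,000.00.
DOL = $14,087,193.60 ÷ $7,233,293.60 = 1.9475; DFL = $7,233,293.60 ÷ $4,529,293.60 = 1.5970.
Combined leverage = 1.9475 × 1.5970 = 3.1102.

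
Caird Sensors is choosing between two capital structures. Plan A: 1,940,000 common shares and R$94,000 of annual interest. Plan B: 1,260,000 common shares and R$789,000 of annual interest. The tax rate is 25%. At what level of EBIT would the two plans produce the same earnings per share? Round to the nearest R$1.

R$2,076,794

Set EPS_A = EPS_B: (EBIT − R$94,000)(1 − 0.25) ÷ 1,940,000 = (EBIT − R$789,000)(1 − 0.25) ÷ 1,260,000.
The (1 − t) factor cancels: (EBIT − 94,000) × 1,260,000 = (EBIT − 789,000) × 1,940,000.
Solving, EBIT = (789,000·1,940,000 − 94,000·1,260,000) / (1,940,000 − 1,260,000) = 1,412,220,000,000 / 680,000 = 2,076,794.12.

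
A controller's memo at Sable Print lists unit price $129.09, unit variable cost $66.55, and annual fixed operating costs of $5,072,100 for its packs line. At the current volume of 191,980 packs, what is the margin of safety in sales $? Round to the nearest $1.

$14,313,280

Unit CM = price − variable cost = $129.09 − $66.55 = $62.54. Break-even units = $5,072,100 ÷ $62.54 = 81,101.69; break-even revenue = 81,101.69 × $129.09 = $10,469,417.80.
Actual sales revenue = 191,980 × $129.09 = $24,782,698.20.
Margin of safety = $24,782,698.20 − $10,469,417.80 = $14,313,280.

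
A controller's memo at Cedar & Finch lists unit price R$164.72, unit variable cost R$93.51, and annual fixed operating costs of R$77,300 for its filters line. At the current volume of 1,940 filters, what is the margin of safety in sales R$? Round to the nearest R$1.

R$140,750

Unit CM = price − variable cost = R$164.72 − R$93.51 = R$71.21. Break-even units = R$77,300 ÷ R$71.21 = 1,085.52; break-even revenue = 1,085.52 × R$164.72 = R$178,807.13.
Actual sales revenue = 1,940 × R$164.72 = R$319,556.80.
Margin of safety = R$319,556.80 − R$178,807.13 = R$140,750.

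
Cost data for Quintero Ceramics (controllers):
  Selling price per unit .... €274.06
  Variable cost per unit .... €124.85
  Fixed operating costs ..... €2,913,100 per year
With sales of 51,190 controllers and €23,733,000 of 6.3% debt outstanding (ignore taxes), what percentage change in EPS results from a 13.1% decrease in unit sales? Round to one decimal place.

At 51,190 units, contribution = 51,190 × €149.21 = €7,638,059.90.
Subtracting fixed costs: EBIT = €7,638,059.90 − €2,913,100 = €4,724,959.90.
Interest = €1,495,179.00, so EBIT − I = €3,229,780.90.
DCL = total CM / (EBIT − I) = €7,638,059.90 / €3,229,780.90 = 2.3649.
%ΔEPS = DCL × %ΔSales = 2.3649 × -13.1% = -31.0%.

-31.0%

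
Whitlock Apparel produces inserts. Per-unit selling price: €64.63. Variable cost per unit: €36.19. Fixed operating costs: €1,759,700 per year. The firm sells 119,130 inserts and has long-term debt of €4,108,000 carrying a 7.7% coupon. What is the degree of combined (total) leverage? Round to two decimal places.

2.58

At 119,130 units, contribution = 119,130 × €28.44 = €3,388,057.20.
Operating income = contribution − fixed costs = €3,388,057.20 − €1,759,700 = €1,628,357.20. Interest = €316,316.00.
DOL = €3,388,057.20 ÷ €1,628,357.20 = 2.0807; DFL = €1,628,357.20 ÷ €1,312,041.20 = 1.2411.
Combined leverage = 2.0807 × 1.2411 = 2.5824.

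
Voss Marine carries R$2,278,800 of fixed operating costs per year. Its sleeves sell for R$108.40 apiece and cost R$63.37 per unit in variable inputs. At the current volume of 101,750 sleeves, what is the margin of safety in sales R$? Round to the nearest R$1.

R$5,543,981

Contribution margin per unit = R$108.40 − R$63.37 = R$45.03. Break-even units = R$2,278,800 ÷ R$45.03 = 50,606.26; break-even revenue = 50,606.26 × R$108.40 = R$5,485,718.85.
Actual sales revenue = 101,750 × R$108.40 = R$11,029,700.00.
Margin of safety = R$11,029,700.00 − R$5,485,718.85 = R$5,543,981.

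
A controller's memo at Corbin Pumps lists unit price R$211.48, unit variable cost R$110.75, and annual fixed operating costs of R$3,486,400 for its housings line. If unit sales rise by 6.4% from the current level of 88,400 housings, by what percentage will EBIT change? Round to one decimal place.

+10.5%

Total contribution margin = 88,400 × R$100.73 = R$8,904,532.00.
Subtracting fixed costs: EBIT = R$8,904,532.00 − R$3,486,400 = R$5,418,132.00.
Degree of operating leverage = R$8,904,532.00 / R$5,418,132.00 = 1.6435.
So EBIT moves 1.6435 × (+6.4%) = +10.5%.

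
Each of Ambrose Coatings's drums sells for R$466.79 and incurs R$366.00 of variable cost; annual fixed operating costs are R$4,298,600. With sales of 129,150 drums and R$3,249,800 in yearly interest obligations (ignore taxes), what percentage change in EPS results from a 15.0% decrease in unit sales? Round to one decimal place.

Total contribution margin = 129,150 × R$100.79 = R$13,017,028.50.
Operating income = contribution − fixed costs = R$13,017,028.50 − R$4,298,600 = R$8,718,428.50.
Interest = R$3,249,800.00, so EBIT − I = R$5,468,628.50.
DCL = total CM / (EBIT − I) = R$13,017,028.50 / R$5,468,628.50 = 2.3803.
%ΔEPS = DCL × %ΔSales = 2.3803 × -15.0% = -35.7%.

-35.7%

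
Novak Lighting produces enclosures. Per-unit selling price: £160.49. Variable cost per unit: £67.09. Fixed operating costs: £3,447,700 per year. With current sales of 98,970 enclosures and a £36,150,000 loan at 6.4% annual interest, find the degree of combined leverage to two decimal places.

2.65

Contribution at this volume is 98,970 × £93.40 = £9,243,798.00.
Operating income = contribution − fixed costs = £9,243,798.00 − £3,447,700 = £5,796,098.00. Interest = £2,313,600.00, so EBIT − I = £3,482,498.00.
DCL = contribution ÷ (EBIT − I) = £9,243,798.00 ÷ £3,482,498.00 = 2.6544.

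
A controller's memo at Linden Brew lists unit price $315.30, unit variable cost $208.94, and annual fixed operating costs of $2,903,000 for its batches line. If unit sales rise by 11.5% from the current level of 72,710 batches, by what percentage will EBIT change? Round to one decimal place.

+18.4%

Contribution at this volume is 72,710 × $106.36 = $7,733,435.60.
Operating income = contribution − fixed costs = $7,733,435.60 − $2,903,000 = $4,830,435.60.
Degree of operating leverage = $7,733,435.60 / $4,830,435.60 = 1.6010.
%ΔEBIT = DOL × %ΔSales = 1.6010 × +11.5% = +18.4%.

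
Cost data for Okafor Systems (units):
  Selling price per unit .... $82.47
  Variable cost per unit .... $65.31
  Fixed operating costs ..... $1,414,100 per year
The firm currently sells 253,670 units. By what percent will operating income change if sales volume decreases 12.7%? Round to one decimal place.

At 253,670 units, contribution = 253,670 × $17.16 = $4,352,977.20.
EBIT = $4,352,977.20 − $1,414,100 = $2,938,877.20.
So DOL = total CM / EBIT = $4,352,977.20 / $2,938,877.20 = 1.4812.
%ΔEBIT = DOL × %ΔSales = 1.4812 × -12.7% = -18.8%.

-18.8%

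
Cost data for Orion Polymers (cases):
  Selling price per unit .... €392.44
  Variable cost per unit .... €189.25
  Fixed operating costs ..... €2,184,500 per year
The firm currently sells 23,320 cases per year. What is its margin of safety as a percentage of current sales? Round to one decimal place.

Contribution margin per unit = €392.44 − €189.25 = €203.19. Break-even units = €2,184,500 ÷ €203.19 = 10,751.02; break-even revenue = 10,751.02 × €392.44 = €4,219,130.76.
Current sales = 23,320 × €392.44 = €9,151,700.80.
Margin of safety = (€9,151,700.80 − €4,219,130.76) ÷ €9,151,700.80 = 53.9%.

53.9%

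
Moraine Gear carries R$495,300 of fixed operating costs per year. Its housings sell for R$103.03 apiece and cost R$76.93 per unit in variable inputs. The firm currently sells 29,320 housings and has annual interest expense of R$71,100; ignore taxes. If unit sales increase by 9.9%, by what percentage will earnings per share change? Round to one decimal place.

+38.1%

Contribution at this volume is 29,320 × R$26.10 = R$765,252.00.
EBIT = R$765,252.00 − R$495,300 = R$269,952.00.
After interest of R$71,100.00, pre-tax earnings = R$198,852.00.
DCL = total CM / (EBIT − I) = R$765,252.00 / R$198,852.00 = 3.8483.
EPS therefore changes by 3.8483 × (+9.9%) = +38.1%.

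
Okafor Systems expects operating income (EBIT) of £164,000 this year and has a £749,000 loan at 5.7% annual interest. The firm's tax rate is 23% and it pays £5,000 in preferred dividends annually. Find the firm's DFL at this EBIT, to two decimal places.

Interest = £42,693.00.
Preferred dividends grossed up pre-tax: £5,000 / (1 − 0.23) = £6,493.51.
DFL = EBIT ÷ [EBIT − I − D_p/(1−t)] = £164,000 ÷ [£164,000 − £42,693.00 − £6,493.51] = £164,000 ÷ £114,813.49 = 1.4284.

1.43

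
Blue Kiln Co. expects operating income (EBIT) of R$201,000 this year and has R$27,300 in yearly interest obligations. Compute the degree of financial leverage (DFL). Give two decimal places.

Annual interest charges come to R$27,300.00.
DFL = EBIT ÷ (EBIT − I) = R$201,000 ÷ (R$201,000 − R$27,300.00) = R$201,000 ÷ R$173,700.00 = 1.1572.

1.16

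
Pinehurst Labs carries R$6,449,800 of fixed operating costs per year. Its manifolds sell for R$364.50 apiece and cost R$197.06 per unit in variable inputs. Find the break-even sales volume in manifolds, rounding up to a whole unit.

Contribution margin per unit = R$364.50 − R$197.06 = R$167.44.
Units to break even: R$6,449,800 ÷ R$167.44 = 38,520.07, rounded up to 38,521.

38,521 manifolds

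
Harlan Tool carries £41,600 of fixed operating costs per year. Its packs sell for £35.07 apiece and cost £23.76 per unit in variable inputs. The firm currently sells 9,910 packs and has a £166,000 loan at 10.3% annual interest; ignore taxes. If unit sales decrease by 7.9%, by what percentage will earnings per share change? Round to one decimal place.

At 9,910 units, contribution = 9,910 × £11.31 = £112,082.10.
Operating income = contribution − fixed costs = £112,082.10 − £41,600 = £70,482.10.
Interest = £17,098.00, so EBIT − I = £53,384.10.
Degree of combined leverage = contribution ÷ (EBIT − I) = £112,082.10 ÷ £53,384.10 = 2.0995.
%ΔEPS = DCL × %ΔSales = 2.0995 × -7.9% = -16.6%.

-16.6%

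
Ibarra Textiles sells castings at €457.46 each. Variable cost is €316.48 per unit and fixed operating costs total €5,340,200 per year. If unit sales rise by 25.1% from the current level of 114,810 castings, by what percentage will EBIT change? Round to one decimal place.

+37.5%

At 114,810 units, contribution = 114,810 × €140.98 = €16,185,913.80.
Operating income = contribution − fixed costs = €16,185,913.80 − €5,340,200 = €10,845,713.80.
Degree of operating leverage = €16,185,913.80 / €10,845,713.80 = 1.4924.
Operating income changes by 1.4924 × +25.1% = +37.5%.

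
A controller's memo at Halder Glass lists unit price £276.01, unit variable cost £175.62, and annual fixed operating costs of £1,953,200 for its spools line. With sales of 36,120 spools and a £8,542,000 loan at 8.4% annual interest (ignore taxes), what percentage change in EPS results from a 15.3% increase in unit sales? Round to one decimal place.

At 36,120 units, contribution = 36,120 × £100.39 = £3,626,086.80.
EBIT = £3,626,086.80 − £1,953,200 = £1,672,886.80.
After interest of £717,528.00, pre-tax earnings = £955,358.80.
DCL = total CM / (EBIT − I) = £3,626,086.80 / £955,358.80 = 3.7955.
EPS therefore changes by 3.7955 × (+15.3%) = +58.1%.

+58.1%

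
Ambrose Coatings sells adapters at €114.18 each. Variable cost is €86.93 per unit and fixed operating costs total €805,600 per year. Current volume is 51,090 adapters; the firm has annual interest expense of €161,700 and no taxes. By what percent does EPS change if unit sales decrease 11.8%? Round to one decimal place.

-38.7%

At 51,090 units, contribution = 51,090 × €27.25 = €1,392,202.50.
EBIT = €1,392,202.50 − €805,600 = €586,602.50.
After interest of €161,700.00, pre-tax earnings = €424,902.50.
Degree of combined leverage = contribution ÷ (EBIT − I) = €1,392,202.50 ÷ €424,902.50 = 3.2765.
%ΔEPS = DCL × %ΔSales = 3.2765 × -11.8% = -38.7%.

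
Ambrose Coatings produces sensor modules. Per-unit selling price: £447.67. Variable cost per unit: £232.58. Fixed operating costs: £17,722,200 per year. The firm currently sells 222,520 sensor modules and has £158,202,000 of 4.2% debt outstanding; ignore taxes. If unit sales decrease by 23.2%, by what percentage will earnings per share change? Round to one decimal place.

Total contribution margin = 222,520 × £215.09 = £47,861,826.80.
Operating income = contribution − fixed costs = £47,861,826.80 − £17,722,200 = £30,139,626.80.
After interest of £6,644,484.00, pre-tax earnings = £23,495,142.80.
Degree of combined leverage = contribution ÷ (EBIT − I) = £47,861,826.80 ÷ £23,495,142.80 = 2.0371.
EPS therefore changes by 2.0371 × (-23.2%) = -47.3%.

-47.3%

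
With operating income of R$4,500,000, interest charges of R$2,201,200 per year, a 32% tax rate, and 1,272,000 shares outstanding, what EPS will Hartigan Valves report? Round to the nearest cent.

Interest = R$2,201,200.00, so EBT = R$4,500,000 − R$2,201,200.00 = R$2,298,800.00.
Net income = R$2,298,800.00 × (1 − 0.32) = R$1,563,184.00.
EPS = R$1,563,184.00 ÷ 1,272,000 = R$1.23.

R$1.23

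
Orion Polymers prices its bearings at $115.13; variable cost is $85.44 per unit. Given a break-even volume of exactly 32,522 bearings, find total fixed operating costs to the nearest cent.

$965,578.18

Contribution margin per unit = $115.13 − $85.44 = $29.69.
Since BE = FC / CM, FC = 32,522 × $29.69 = $965,578.18.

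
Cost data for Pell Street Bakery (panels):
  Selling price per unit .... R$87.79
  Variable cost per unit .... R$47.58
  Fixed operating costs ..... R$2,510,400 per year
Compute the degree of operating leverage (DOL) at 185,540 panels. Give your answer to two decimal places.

1.51

Total contribution margin = 185,540 × R$40.21 = R$7,460,563.40.
Operating income = contribution − fixed costs = R$7,460,563.40 − R$2,510,400 = R$4,950,163.40.
DOL = contribution ÷ EBIT = R$7,460,563.40 ÷ R$4,950,163.40 = 1.5071.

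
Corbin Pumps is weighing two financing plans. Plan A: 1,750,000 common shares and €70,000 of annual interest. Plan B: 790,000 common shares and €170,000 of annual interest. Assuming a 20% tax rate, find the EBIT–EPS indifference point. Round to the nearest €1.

€252,292

At indifference, (EBIT − 70,000)(1 − t)/1,750,000 = (EBIT − 170,000)(1 − t)/790,000.
Cancelling (1 − t) and cross-multiplying: 790,000·(EBIT − 70,000) = 1,750,000·(EBIT − 170,000).
Solving, EBIT = (170,000·1,750,000 − 70,000·790,000) / (1,750,000 − 790,000) = 242,200,000,000 / 960,000 = 252,291.67.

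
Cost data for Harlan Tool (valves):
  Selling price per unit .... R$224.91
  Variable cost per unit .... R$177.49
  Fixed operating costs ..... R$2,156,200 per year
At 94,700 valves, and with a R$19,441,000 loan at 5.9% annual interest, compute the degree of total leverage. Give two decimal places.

At 94,700 units, contribution = 94,700 × R$47.42 = R$4,490,674.00.
EBIT = R$4,490,674.00 − R$2,156,200 = R$2,334,474.00. Interest = R$1,147,019.00.
DOL = R$4,490,674.00 ÷ R$2,334,474.00 = 1.9236; DFL = R$2,334,474.00 ÷ R$1,187,455.00 = 1.9659.
Combined leverage = 1.9236 × 1.9659 = 3.7816.

3.78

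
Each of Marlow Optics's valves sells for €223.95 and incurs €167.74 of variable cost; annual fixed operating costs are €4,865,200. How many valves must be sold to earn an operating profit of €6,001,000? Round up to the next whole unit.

193,315 valves

Each unit contributes €223.95 − €167.74 = €56.21.
Need Q such that Q × €56.21 − €4,865,200 = €6,001,000, i.e. Q = €10,866,200 / €56.21 = 193,314.36 → 193,315.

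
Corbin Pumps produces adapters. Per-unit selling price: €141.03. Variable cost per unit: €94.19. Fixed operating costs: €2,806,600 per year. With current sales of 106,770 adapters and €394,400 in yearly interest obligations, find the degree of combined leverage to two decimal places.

2.78

Contribution at this volume is 106,770 × €46.84 = €5,001,106.80.
Operating income = contribution − fixed costs = €5,001,106.80 − €2,806,600 = €2,194,506.80. Interest = €394,400.00, so EBIT − I = €1,800,106.80.
Degree of total leverage = total CM / (EBIT − interest) = €5,001,106.80 / €1,800,106.80 = 2.7782.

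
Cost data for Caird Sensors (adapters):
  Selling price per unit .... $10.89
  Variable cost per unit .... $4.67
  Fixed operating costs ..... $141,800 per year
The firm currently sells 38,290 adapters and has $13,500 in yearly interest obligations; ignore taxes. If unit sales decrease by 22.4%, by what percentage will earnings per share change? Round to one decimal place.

-64.4%

At 38,290 units, contribution = 38,290 × $6.22 = $238,163.80.
Subtracting fixed costs: EBIT = $238,163.80 − $141,800 = $96,363.80.
After interest of $13,500.00, pre-tax earnings = $82,863.80.
DCL = total CM / (EBIT − I) = $238,163.80 / $82,863.80 = 2.8742.
EPS therefore changes by 2.8742 × (-22.4%) = -64.4%.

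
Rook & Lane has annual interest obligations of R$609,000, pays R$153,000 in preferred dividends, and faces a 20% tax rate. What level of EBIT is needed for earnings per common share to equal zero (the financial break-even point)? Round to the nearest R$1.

R$800,250

Preferred dividends are paid after tax, so their pre-tax equivalent is R$153,000 ÷ (1 − 0.20) = R$191,250.00.
Financial break-even EBIT = interest + D_p ÷ (1 − t) = R$609,000 + R$191,250.00 = R$800,250.00.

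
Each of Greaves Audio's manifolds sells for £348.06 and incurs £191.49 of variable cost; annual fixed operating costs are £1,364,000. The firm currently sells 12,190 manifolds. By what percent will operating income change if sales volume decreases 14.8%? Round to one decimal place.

At 12,190 units, contribution = 12,190 × £156.57 = £1,908,588.30.
Operating income = contribution − fixed costs = £1,908,588.30 − £1,364,000 = £544,588.30.
Degree of operating leverage = £1,908,588.30 / £544,588.30 = 3.5046.
So EBIT moves 3.5046 × (-14.8%) = -51.9%.

-51.9%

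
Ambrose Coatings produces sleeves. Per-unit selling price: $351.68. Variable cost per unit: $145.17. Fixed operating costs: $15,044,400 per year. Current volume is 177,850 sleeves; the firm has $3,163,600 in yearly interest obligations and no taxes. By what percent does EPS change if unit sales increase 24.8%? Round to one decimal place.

Total contribution margin = 177,850 × $206.51 = $36,727,803.50.
EBIT = $36,727,803.50 − $15,044,400 = $21,683,403.50.
After interest of $3,163,600.00, pre-tax earnings = $18,519,803.50.
Degree of combined leverage = contribution ÷ (EBIT − I) = $36,727,803.50 ÷ $18,519,803.50 = 1.9832.
EPS therefore changes by 1.9832 × (+24.8%) = +49.2%.

+49.2%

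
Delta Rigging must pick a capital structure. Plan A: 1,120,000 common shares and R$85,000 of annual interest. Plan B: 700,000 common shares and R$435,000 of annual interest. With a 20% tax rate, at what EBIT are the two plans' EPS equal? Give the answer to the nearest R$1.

R$1,018,333

Set EPS_A = EPS_B: (EBIT − R$85,000)(1 − 0.20) ÷ 1,120,000 = (EBIT − R$435,000)(1 − 0.20) ÷ 700,000.
Cancelling (1 − t) and cross-multiplying: 700,000·(EBIT − 85,000) = 1,120,000·(EBIT − 435,000).
Solving, EBIT = (435,000·1,120,000 − 85,000·700,000) / (1,120,000 − 700,000) = 427,700,000,000 / 420,000 = 1,018,333.33.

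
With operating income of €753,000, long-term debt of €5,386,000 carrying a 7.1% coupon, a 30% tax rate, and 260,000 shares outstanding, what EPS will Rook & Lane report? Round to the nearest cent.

€1.00

Interest = €382,406.00, so EBT = €753,000 − €382,406.00 = €370,594.00.
After tax at 30%: net income = €370,594.00 × 0.70 = €259,415.80.
Per share: €259,415.80 / 260,000 shares = €1.00.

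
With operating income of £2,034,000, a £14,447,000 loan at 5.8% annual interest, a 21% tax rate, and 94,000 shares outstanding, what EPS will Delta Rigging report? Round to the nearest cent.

Pre-tax income = £2,034,000 − £837,926.00 = £1,196,074.00.
Net income = £1,196,074.00 × (1 − 0.21) = £944,898.46.
Per share: £944,898.46 / 94,000 shares = £10.05.

£10.05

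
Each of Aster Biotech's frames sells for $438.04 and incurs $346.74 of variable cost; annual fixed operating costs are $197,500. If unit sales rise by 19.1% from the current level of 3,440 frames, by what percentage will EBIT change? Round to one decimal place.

+51.5%

Contribution at this volume is 3,440 × $91.30 = $314,072.00.
Operating income = contribution − fixed costs = $314,072.00 − $197,500 = $116,572.00.
So DOL = total CM / EBIT = $314,072.00 / $116,572.00 = 2.6942.
Operating income changes by 2.6942 × +19.1% = +51.5%.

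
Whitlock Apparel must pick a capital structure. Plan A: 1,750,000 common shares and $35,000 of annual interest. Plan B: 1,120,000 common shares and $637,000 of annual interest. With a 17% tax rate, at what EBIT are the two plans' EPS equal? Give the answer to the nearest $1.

$1,707,222

Set EPS_A = EPS_B: (EBIT − $35,000)(1 − 0.17) ÷ 1,750,000 = (EBIT − $637,000)(1 − 0.17) ÷ 1,120,000.
The (1 − t) factor cancels: (EBIT − 35,000) × 1,120,000 = (EBIT − 637,000) × 1,750,000.
EBIT × (1,750,000 − 1,120,000) = 637,000 × 1,750,000 − 35,000 × 1,120,000 = 1,075,550,000,000, so EBIT = 1,075,550,000,000 ÷ 630,000 = 1,707,222.22.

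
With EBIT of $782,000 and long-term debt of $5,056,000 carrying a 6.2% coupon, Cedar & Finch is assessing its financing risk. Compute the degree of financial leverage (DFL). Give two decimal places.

1.67

Interest = $313,472.00.
Degree of financial leverage = EBIT / (EBIT − interest) = $782,000 / $468,528.00 = 1.6691.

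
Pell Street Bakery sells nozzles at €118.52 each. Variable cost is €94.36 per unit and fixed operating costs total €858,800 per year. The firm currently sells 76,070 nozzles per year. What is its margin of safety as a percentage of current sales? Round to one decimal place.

Unit CM = price − variable cost = €118.52 − €94.36 = €24.16. Break-even units = €858,800 ÷ €24.16 = 35,546.36; break-even revenue = 35,546.36 × €118.52 = €4,212,954.30.
Current sales = 76,070 × €118.52 = €9,015,816.40.
Margin of safety = (€9,015,816.40 − €4,212,954.30) ÷ €9,015,816.40 = 53.3%.

53.3%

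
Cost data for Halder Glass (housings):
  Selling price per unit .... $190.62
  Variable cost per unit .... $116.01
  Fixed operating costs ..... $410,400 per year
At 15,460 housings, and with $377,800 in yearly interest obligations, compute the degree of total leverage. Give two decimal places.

Contribution at this volume is 15,460 × $74.61 = $1,153,470.60.
Operating income = contribution − fixed costs = $1,153,470.60 − $410,400 = $743,070.60. Interest = $377,800.00, so EBIT − I = $365,270.60.
Degree of total leverage = total CM / (EBIT − interest) = $1,153,470.60 / $365,270.60 = 3.1579.

3.16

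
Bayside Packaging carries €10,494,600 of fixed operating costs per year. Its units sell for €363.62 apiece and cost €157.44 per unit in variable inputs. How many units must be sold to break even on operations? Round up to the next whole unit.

Contribution margin per unit = €363.62 − €157.44 = €206.18.
Break-even Q = €10,494,600 / €206.18 = 50,900.18 → 50,901 units.

50,901 units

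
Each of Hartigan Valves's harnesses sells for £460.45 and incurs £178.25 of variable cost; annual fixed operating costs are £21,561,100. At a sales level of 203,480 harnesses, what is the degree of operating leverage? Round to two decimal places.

Contribution at this volume is 203,480 × £282.20 = £57,422,056.00.
Subtracting fixed costs: EBIT = £57,422,056.00 − £21,561,100 = £35,860,956.00.
DOL = contribution ÷ EBIT = £57,422,056.00 ÷ £35,860,956.00 = 1.6012.

1.60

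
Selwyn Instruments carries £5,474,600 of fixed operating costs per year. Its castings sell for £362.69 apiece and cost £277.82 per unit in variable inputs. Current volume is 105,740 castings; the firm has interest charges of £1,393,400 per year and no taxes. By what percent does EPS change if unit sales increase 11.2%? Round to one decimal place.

+47.7%

At 105,740 units, contribution = 105,740 × £84.87 = £8,974,153.80.
Subtracting fixed costs: EBIT = £8,974,153.80 − £5,474,600 = £3,499,553.80.
After interest of £1,393,400.00, pre-tax earnings = £2,106,153.80.
DCL = total CM / (EBIT − I) = £8,974,153.80 / £2,106,153.80 = 4.2609.
EPS therefore changes by 4.2609 × (+11.2%) = +47.7%.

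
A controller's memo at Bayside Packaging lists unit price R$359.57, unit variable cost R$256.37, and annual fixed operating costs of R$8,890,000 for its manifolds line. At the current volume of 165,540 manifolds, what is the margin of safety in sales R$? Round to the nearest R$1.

R$28,548,632

Each unit contributes R$359.57 − R$256.37 = R$103.20. Break-even units = R$8,890,000 ÷ R$103.20 = 86,143.41; break-even revenue = 86,143.41 × R$359.57 = R$30,974,586.24.
Actual sales revenue = 165,540 × R$359.57 = R$59,523,217.80.
Margin of safety = R$59,523,217.80 − R$30,974,586.24 = R$28,548,632.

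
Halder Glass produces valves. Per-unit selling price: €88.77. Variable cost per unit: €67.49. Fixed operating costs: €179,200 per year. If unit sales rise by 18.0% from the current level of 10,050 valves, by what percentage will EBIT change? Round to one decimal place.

+111.1%

Contribution at this volume is 10,050 × €21.28 = €213,864.00.
Subtracting fixed costs: EBIT = €213,864.00 − €179,200 = €34,664.00.
DOL = contribution ÷ EBIT = €213,864.00 ÷ €34,664.00 = 6.1696.
Operating income changes by 6.1696 × +18.0% = +111.1%.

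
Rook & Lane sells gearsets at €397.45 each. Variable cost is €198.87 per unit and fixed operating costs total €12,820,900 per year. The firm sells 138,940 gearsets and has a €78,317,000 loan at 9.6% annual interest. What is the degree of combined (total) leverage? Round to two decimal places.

Contribution at this volume is 138,940 × €198.58 = €27,590,705.20.
Operating income = contribution − fixed costs = €27,590,705.20 − €12,820,900 = €14,769,805.20. Interest = €7,518,432.00.
DOL = €27,590,705.20 ÷ €14,769,805.20 = 1.8680; DFL = €14,769,805.20 ÷ €7,251,373.20 = 2.0368.
DCL = DOL × DFL = 1.8680 × 2.0368 = 3.8047.

3.80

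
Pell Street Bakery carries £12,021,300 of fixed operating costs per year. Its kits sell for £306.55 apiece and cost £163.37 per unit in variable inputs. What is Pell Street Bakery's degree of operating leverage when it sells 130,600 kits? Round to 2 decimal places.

Total contribution margin = 130,600 × £143.18 = £18,699,308.00.
Subtracting fixed costs: EBIT = £18,699,308.00 − £12,021,300 = £6,678,008.00.
DOL = contribution ÷ EBIT = £18,699,308.00 ÷ £6,678,008.00 = 2.8001.

2.80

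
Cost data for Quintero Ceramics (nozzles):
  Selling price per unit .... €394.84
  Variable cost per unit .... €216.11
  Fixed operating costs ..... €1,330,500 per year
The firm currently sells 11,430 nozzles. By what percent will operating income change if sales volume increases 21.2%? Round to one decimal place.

+60.8%

At 11,430 units, contribution = 11,430 × €178.73 = €2,042,883.90.
Operating income = contribution − fixed costs = €2,042,883.90 − €1,330,500 = €712,383.90.
DOL = contribution ÷ EBIT = €2,042,883.90 ÷ €712,383.90 = 2.8677.
Operating income changes by 2.8677 × +21.2% = +60.8%.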